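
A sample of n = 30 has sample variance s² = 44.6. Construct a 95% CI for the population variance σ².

df = 29. χ²_{0.025} = 45.722, χ²_{0.975} = 16.047. CI for σ² = ((n-1)s²/χ²_{α/2}, (n-1)s²/χ²_{1-α/2}) = (29·44.6/45.722, 29·44.6/16.047) = (28.29, 80.6)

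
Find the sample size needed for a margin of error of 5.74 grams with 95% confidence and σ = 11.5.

n = (z*σ/E)² = (1.96×11.5/5.74)² = 15.4 → n = 16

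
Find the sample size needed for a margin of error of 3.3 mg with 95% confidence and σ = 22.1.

n = (z*σ/E)² = (1.96×22.1/3.3)² = 172.3 → n = 173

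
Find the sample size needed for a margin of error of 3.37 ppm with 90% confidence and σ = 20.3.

n = (z*σ/E)² = (1.645×20.3/3.37)² = 98.2 → n = 99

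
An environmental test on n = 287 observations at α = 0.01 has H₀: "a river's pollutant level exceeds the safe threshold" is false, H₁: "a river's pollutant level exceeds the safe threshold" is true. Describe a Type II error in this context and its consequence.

Type II error: failing to reject H₀ when it is false — concluding that a river's pollutant level exceeds the safe threshold is not supported when in fact it is. Consequence: allowing unsafe pollution to continue.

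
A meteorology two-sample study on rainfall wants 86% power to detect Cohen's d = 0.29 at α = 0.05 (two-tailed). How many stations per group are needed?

z_{α/2} = 1.96, z_β = Φ⁻¹(0.86) = 1.08. For small effect (d = 0.29): n per group = 2(z_{α/2} + z_β)²/d² = 2(1.96 + 1.08)²/0.29² = 219.8 → 220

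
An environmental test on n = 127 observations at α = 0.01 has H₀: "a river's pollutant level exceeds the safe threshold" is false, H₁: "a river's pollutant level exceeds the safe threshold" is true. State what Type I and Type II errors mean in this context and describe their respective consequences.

Type I (false positive): concluding that a river's pollutant level exceeds the safe threshold when it is not — shutting down a compliant factory unnecessarily. Type II (false negative): failing to conclude that a river's pollutant level exceeds the safe threshold when it is — allowing unsafe pollution to continue. Which is costlier depends on domain priorities and is a judgement call rather than a statistical fact.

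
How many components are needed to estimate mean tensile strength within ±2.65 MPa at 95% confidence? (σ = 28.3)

n = (z*σ/E)² = (1.96×28.3/2.65)² = 438.1 → n = 439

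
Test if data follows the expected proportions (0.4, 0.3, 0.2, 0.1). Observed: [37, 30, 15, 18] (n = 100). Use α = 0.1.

Expected: [40.0, 30.0, 20.0, 10.0]. χ² = 7.875. df = 3, critical = 6.251. Reject H₀.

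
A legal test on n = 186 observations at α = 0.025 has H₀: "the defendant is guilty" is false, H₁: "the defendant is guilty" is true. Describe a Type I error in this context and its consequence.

Type I error: rejecting H₀ when it is true — concluding that the defendant is guilty when in fact it is not. Consequence: convicting an innocent person.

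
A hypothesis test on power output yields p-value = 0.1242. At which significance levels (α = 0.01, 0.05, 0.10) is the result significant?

p = 0.1242. Not significant at any of the given levels.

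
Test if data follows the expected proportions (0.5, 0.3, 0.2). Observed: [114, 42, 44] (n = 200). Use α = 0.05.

Expected: [100.0, 60.0, 40.0]. χ² = 7.76. df = 2, critical = 5.991. Reject H₀.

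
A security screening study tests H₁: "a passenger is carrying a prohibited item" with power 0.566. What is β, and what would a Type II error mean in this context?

β = 1 - power = 1 - 0.566 = 0.434. A Type II error is failing to reject H₀ when H₀ is false (false negative) — here, failing to conclude that a passenger is carrying a prohibited item when in fact it is true. Consequence: letting a prohibited item through — security breach.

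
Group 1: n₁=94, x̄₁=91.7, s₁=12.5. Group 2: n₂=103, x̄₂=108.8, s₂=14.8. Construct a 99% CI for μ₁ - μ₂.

Difference = -17.1. SE = √(12.5²/94 + 14.8²/103) = 1.946. CI = (-22.11, -12.09)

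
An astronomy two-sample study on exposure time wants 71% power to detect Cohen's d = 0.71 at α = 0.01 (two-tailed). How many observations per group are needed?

z_{α/2} = 2.576, z_β = Φ⁻¹(0.71) = 0.553. For medium effect (d = 0.71): n per group = 2(z_{α/2} + z_β)²/d² = 2(2.576 + 0.553)²/0.71² = 38.8 → 39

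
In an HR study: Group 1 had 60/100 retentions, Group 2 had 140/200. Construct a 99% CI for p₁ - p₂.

p̂₁ = 0.6, p̂₂ = 0.7. Difference = -0.1. CI = (-0.251, 0.051)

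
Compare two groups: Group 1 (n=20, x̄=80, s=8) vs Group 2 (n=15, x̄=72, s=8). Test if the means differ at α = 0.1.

Pooled sp = 8.0. t = 2.928, df = 33. Critical t = ±1.692. Reject H₀.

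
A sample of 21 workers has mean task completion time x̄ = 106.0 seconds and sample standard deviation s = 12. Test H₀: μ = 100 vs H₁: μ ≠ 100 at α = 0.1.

t = (x̄ - μ₀)/(s/√n) = (106.0 - 100)/(12/√21) = 2.291. df = 20, critical t = ±1.725. Reject H₀.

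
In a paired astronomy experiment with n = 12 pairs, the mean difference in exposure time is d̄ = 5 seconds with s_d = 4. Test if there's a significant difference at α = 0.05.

t = d̄/(s_d/√n) = 5/(4/√12) = 4.33. df = 11, critical t = ±2.201. Reject H₀.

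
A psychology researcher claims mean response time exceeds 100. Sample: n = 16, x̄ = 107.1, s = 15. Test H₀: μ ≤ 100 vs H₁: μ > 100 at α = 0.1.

t = (107.1 - 100)/(15/√16) = 1.893, df = 15. Critical t = 1.341. Reject H₀.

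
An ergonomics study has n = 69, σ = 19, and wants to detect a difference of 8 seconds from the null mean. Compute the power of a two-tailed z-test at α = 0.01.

SE = σ/√n = 19/√69 = 2.287. Non-centrality λ = d/SE = 8/2.287 = 3.498. Power ≈ Φ(λ - z_{α/2}) = Φ(3.498 - 2.576) = Φ(0.922) = 0.822.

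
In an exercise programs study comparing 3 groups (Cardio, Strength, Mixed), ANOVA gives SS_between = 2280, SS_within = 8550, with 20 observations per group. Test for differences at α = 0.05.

df_between = 2, df_within = 57. F = MS_between/MS_within = 1140.0/150.0 = 7.6. F_crit ≈ 3.159. Reject H₀. At least one mean differs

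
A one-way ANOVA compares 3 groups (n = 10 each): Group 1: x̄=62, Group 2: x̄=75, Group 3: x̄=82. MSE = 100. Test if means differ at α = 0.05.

Grand mean = 73.0. SS_between = 2060.0, MS_between = 1030.0. F = 10.3, F_crit ≈ 3.354. Reject H₀.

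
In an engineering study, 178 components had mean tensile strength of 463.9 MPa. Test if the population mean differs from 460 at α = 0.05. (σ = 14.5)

z = (x̄ - μ₀)/(σ/√n) = (463.9 - 460)/(14.5/√178) = 3.588. Critical value: ±1.96. Since |3.588| > 1.96, Reject H₀.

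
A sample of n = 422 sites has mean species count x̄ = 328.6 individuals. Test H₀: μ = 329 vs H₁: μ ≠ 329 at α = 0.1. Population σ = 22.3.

z = (x̄ - μ₀)/(σ/√n) = (328.6 - 329)/(22.3/√422) = -0.368. Critical value: ±1.645. Since |-0.368| ≤ 1.645, Fail to reject H₀.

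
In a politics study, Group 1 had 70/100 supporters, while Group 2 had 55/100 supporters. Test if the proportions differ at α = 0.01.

p̂₁ = 0.7, p̂₂ = 0.55, pooled p̂ = 0.625. z = 2.191. Critical: ±2.576. Fail to reject H₀.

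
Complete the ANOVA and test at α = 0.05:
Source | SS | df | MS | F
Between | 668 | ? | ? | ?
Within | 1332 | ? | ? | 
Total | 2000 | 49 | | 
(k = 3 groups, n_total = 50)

df_between = 2, df_within = 47. MS_between = 334.0, MS_within = 28.34. F = 11.785, F_crit ≈ 3.195. Reject H₀.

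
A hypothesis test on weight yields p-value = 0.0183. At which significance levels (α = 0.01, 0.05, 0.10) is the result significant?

p = 0.0183. Significant at: α = 0.05, 0.1.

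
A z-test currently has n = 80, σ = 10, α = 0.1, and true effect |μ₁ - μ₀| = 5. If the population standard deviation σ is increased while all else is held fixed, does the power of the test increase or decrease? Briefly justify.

Power decreases: a larger σ inflates the standard error σ/√n, pulling the sampling distribution under H₁ back toward the critical value.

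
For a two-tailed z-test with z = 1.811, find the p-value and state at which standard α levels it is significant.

p = 2·P(Z > |1.811|) = 2·(1 - Φ(1.811)) ≈ 0.0701. Significant at α = 0.1.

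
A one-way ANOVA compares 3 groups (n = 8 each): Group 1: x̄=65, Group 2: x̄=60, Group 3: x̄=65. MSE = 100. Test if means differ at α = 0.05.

Grand mean = 63.33. SS_between = 133.33, MS_between = 66.67. F = 0.667, F_crit ≈ 3.467. Fail to reject H₀.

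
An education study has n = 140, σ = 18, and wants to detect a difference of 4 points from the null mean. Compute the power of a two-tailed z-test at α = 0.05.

SE = σ/√n = 18/√140 = 1.521. Non-centrality λ = d/SE = 4/1.521 = 2.629. Power ≈ Φ(λ - z_{α/2}) = Φ(2.629 - 1.96) = Φ(0.669) = 0.748.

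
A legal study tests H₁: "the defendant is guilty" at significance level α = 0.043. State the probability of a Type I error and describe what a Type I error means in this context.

P(Type I error) = α = 0.043. A Type I error is rejecting H₀ when H₀ is actually true (false positive) — here, concluding that the defendant is guilty when in fact this is not the case. Consequence: convicting an innocent person.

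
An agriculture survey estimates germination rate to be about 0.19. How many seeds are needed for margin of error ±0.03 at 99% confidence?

n = z²p(1-p)/E² = 2.576²×0.19×0.81/0.03² = 1134.7 → n = 1135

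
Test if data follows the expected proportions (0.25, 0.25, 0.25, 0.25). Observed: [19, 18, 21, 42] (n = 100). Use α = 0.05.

Expected: [25.0, 25.0, 25.0, 25.0]. χ² = 15.6. df = 3, critical = 7.815. Reject H₀.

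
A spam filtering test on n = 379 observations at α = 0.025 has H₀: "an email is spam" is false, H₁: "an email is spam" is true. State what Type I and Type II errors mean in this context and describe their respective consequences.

Type I (false positive): concluding that an email is spam when it is not — a legitimate email is sent to the spam folder and the user misses it. Type II (false negative): failing to conclude that an email is spam when it is — a spam email lands in the inbox. Which is costlier depends on domain priorities and is a judgement call rather than a statistical fact.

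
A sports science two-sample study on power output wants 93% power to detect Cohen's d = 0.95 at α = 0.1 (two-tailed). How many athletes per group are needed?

z_{α/2} = 1.645, z_β = Φ⁻¹(0.93) = 1.476. For large effect (d = 0.95): n per group = 2(z_{α/2} + z_β)²/d² = 2(1.645 + 1.476)²/0.95² = 21.6 → 22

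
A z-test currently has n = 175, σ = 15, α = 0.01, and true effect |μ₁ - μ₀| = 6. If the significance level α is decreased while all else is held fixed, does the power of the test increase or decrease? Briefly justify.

Power decreases: a smaller α raises the critical value, so less of the H₁ sampling distribution falls in the rejection region.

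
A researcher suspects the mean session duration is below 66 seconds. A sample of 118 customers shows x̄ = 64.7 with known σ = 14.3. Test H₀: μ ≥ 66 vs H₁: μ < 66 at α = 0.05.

z = -0.988. Critical value: -1.645. Fail to reject H₀.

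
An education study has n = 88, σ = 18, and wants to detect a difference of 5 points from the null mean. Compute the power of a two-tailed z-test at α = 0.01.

SE = σ/√n = 18/√88 = 1.919. Non-centrality λ = d/SE = 5/1.919 = 2.606. Power ≈ Φ(λ - z_{α/2}) = Φ(2.606 - 2.576) = Φ(0.03) = 0.512.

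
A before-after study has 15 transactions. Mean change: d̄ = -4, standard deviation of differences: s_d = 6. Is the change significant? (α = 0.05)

t = d̄/(s_d/√n) = -4/(6/√15) = -2.582. df = 14, critical t = ±2.145. Reject H₀.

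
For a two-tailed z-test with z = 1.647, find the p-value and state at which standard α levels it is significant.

p = 2·P(Z > |1.647|) = 2·(1 - Φ(1.647)) ≈ 0.0996. Significant at α = 0.1.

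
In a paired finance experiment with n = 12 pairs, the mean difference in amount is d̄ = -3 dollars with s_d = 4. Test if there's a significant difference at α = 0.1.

t = d̄/(s_d/√n) = -3/(4/√12) = -2.598. df = 11, critical t = ±1.796. Reject H₀.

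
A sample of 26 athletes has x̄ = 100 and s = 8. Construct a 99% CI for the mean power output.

CI = x̄ ± t*(s/√n) = 100 ± 2.787(8/√26) = (95.63, 104.37)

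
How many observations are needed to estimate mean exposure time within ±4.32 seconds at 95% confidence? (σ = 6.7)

n = (z*σ/E)² = (1.96×6.7/4.32)² = 9.2 → n = 10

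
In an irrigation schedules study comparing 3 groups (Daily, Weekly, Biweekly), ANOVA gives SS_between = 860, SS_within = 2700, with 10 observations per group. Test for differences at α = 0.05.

df_between = 2, df_within = 27. F = MS_between/MS_within = 430.0/100.0 = 4.3. F_crit ≈ 3.354. Reject H₀. At least one mean differs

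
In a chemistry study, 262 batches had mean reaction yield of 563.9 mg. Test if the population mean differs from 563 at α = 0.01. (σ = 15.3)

z = (x̄ - μ₀)/(σ/√n) = (563.9 - 563)/(15.3/√262) = 0.952. Critical value: ±2.576. Since |0.952| ≤ 2.576, Fail to reject H₀.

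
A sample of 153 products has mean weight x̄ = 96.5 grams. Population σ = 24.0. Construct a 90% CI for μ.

CI = x̄ ± z*(σ/√n) = 96.5 ± 1.645(24.0/√153) = 96.5 ± 3.19 = (93.31, 99.69)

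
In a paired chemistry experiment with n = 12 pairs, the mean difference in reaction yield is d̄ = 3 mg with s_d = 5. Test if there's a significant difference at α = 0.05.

t = d̄/(s_d/√n) = 3/(5/√12) = 2.078. df = 11, critical t = ±2.201. Fail to reject H₀.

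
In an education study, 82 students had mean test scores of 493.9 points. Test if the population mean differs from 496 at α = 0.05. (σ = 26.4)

z = (x̄ - μ₀)/(σ/√n) = (493.9 - 496)/(26.4/√82) = -0.72. Critical value: ±1.96. Since |-0.72| ≤ 1.96, Fail to reject H₀.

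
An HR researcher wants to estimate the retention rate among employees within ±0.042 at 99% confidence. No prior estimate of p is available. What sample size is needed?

Conservative approach: use p = 0.5 (maximizes p(1-p) = 0.25). n = z²(0.25)/E² = 2.576²×0.25/0.042² = 940.4 → n = 941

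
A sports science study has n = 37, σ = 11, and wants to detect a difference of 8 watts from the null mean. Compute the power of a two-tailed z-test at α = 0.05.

SE = σ/√n = 11/√37 = 1.808. Non-centrality λ = d/SE = 8/1.808 = 4.424. Power ≈ Φ(λ - z_{α/2}) = Φ(4.424 - 1.96) = Φ(2.464) = 0.993.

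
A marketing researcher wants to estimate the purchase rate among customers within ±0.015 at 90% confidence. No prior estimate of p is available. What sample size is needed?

Conservative approach: use p = 0.5 (maximizes p(1-p) = 0.25). n = z²(0.25)/E² = 1.645²×0.25/0.015² = 3006.7 → n = 3007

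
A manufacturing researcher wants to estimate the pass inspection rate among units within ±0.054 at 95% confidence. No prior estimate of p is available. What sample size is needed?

Conservative approach: use p = 0.5 (maximizes p(1-p) = 0.25). n = z²(0.25)/E² = 1.96²×0.25/0.054² = 329.4 → n = 330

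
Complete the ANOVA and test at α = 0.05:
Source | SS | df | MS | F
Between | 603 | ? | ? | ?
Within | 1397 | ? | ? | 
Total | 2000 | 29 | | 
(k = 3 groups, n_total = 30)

df_between = 2, df_within = 27. MS_between = 301.5, MS_within = 51.74. F = 5.827, F_crit ≈ 3.354. Reject H₀.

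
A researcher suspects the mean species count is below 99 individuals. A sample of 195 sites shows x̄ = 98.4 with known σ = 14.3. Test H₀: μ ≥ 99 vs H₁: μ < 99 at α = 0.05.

z = -0.586. Critical value: -1.645. Fail to reject H₀.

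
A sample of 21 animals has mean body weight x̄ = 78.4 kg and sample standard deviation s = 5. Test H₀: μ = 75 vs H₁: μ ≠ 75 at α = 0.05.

t = (x̄ - μ₀)/(s/√n) = (78.4 - 75)/(5/√21) = 3.116. df = 20, critical t = ±2.086. Reject H₀.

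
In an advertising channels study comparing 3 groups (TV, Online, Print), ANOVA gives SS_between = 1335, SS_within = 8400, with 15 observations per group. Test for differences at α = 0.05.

df_between = 2, df_within = 42. F = MS_between/MS_within = 667.5/200.0 = 3.337. F_crit ≈ 3.22. Reject H₀. At least one mean differs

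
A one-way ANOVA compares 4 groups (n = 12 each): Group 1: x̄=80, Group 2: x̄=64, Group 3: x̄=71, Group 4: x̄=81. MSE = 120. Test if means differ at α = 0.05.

Grand mean = 74.0. SS_between = 2328.0, MS_between = 776.0. F = 6.467, F_crit ≈ 2.816. Reject H₀.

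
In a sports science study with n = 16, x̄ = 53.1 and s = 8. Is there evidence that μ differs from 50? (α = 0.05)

t = (x̄ - μ₀)/(s/√n) = (53.1 - 50)/(8/√16) = 1.55. df = 15, critical t = ±2.131. Fail to reject H₀.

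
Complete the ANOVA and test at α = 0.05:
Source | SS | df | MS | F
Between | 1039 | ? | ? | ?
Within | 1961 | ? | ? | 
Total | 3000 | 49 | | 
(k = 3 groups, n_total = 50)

df_between = 2, df_within = 47. MS_between = 519.5, MS_within = 41.72. F = 12.451, F_crit ≈ 3.195. Reject H₀.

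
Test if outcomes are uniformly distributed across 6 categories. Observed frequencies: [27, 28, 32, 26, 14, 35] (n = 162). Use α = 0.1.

Expected = 27 each. χ² = Σ(O-E)²/E = 9.63. df = 5, critical value = 9.236. Reject H₀.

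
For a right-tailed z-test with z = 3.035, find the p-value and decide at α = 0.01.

p = P(Z > 3.035) = 1 - Φ(3.035) ≈ 0.0012. Since p < 0.01, reject H₀ (significant) at α = 0.01.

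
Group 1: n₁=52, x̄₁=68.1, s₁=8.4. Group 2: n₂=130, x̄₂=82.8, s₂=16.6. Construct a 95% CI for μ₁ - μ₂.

Difference = -14.7. SE = √(8.4²/52 + 16.6²/130) = 1.865. CI = (-18.35, -11.05)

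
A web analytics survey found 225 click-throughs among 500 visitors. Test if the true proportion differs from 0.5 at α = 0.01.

p̂ = 0.45, p₀ = 0.5. z = (p̂ - p₀)/√(p₀(1-p₀)/n) = -2.236. Critical: ±2.576. Fail to reject H₀.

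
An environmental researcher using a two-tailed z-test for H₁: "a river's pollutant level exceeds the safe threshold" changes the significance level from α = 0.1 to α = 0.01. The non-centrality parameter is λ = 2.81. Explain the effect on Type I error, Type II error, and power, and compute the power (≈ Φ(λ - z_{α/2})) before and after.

Decreasing α from 0.1 to 0.01:
• Type I error rate decreases (α is the Type I rate by definition).
• Critical value moves from z_{α/2} = 1.645 to 2.576, so power = Φ(λ - z_{α/2}) goes from Φ(2.81 - 1.645) = 0.878 to Φ(2.81 - 2.576) = 0.593.
• Type II error rate β = 1 - power therefore increases (0.122 → 0.407).
Appropriate when false positives are costly — here, shutting down a compliant factory unnecessarily.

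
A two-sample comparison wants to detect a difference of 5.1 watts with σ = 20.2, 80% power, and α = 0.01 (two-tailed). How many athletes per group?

n per group = 2(z_α/2 + z_β)²σ²/d² = 2×(2.576 + 0.84)²×20.2²/5.1² = 366.1 → n = 367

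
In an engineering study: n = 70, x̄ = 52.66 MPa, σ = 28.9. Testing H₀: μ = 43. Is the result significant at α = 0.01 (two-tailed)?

z = (52.66 - 43)/(28.9/√70) = 2.797. Since |z| > 2.576, significant at α = 0.01.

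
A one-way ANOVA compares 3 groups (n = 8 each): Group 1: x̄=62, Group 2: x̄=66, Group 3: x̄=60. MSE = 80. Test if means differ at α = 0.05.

Grand mean = 62.67. SS_between = 149.33, MS_between = 74.67. F = 0.933, F_crit ≈ 3.467. Fail to reject H₀.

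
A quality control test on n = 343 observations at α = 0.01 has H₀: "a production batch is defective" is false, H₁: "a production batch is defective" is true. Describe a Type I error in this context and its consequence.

Type I error: rejecting H₀ when it is true — concluding that a production batch is defective when in fact it is not. Consequence: scrapping a good batch — wasted material and cost for no reason.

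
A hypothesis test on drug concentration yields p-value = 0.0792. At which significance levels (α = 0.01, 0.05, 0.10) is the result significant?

p = 0.0792. Significant at: α = 0.1.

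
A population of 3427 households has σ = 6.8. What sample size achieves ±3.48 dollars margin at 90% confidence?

Without FPC: n₀ = (1.645×6.8/3.48)² = 10.332. With FPC: n = n₀N/(n₀+N-1) = 10.3 → n = 11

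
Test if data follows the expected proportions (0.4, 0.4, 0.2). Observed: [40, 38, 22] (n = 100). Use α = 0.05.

Expected: [40.0, 40.0, 20.0]. χ² = 0.3. df = 2, critical = 5.991. Fail to reject H₀.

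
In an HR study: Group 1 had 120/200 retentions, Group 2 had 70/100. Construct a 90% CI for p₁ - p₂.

p̂₁ = 0.6, p̂₂ = 0.7. Difference = -0.1. CI = (-0.194, -0.006)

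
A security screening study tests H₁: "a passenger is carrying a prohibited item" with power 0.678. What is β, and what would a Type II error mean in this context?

β = 1 - power = 1 - 0.678 = 0.322. A Type II error is failing to reject H₀ when H₀ is false (false negative) — here, failing to conclude that a passenger is carrying a prohibited item when in fact it is true. Consequence: letting a prohibited item through — security breach.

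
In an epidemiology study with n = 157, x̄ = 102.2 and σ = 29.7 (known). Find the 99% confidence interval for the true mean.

CI = x̄ ± z*(σ/√n) = 102.2 ± 2.576(29.7/√157) = 102.2 ± 6.11 = (96.09, 108.31)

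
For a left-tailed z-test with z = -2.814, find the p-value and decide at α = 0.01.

p = P(Z < -2.814) = Φ(-2.814) ≈ 0.0024. Since p < 0.01, reject H₀ (significant) at α = 0.01.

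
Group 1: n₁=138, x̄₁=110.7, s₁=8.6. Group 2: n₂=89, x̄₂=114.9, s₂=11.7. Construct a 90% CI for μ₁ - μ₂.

Difference = -4.2. SE = √(8.6²/138 + 11.7²/89) = 1.44. CI = (-6.57, -1.83)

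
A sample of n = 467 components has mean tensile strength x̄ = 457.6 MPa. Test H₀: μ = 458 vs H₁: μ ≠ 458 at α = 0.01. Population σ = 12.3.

z = (x̄ - μ₀)/(σ/√n) = (457.6 - 458)/(12.3/√467) = -0.703. Critical value: ±2.576. Since |-0.703| ≤ 2.576, Fail to reject H₀.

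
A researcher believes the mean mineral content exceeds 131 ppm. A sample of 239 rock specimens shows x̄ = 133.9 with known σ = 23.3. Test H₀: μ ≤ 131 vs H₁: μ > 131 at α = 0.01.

z = 1.924. Critical value: 2.33. Fail to reject H₀.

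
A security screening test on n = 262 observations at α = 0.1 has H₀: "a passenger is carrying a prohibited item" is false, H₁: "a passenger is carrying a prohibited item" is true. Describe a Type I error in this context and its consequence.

Type I error: rejecting H₀ when it is true — concluding that a passenger is carrying a prohibited item when in fact it is not. Consequence: detaining an innocent passenger — delay and inconvenience.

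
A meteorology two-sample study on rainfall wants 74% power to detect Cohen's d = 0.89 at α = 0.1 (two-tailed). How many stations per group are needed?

z_{α/2} = 1.645, z_β = Φ⁻¹(0.74) = 0.643. For large effect (d = 0.89): n per group = 2(z_{α/2} + z_β)²/d² = 2(1.645 + 0.643)²/0.89² = 13.2 → 14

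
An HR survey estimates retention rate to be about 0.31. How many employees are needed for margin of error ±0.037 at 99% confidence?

n = z²p(1-p)/E² = 2.576²×0.31×0.69/0.037² = 1036.8 → n = 1037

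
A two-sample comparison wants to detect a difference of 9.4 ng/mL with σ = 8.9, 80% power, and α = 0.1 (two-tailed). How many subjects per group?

n per group = 2(z_α/2 + z_β)²σ²/d² = 2×(1.645 + 0.84)²×8.9²/9.4² = 11.1 → n = 12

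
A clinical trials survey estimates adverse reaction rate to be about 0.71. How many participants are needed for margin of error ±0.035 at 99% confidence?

n = z²p(1-p)/E² = 2.576²×0.71×0.29/0.035² = 1115.4 → n = 1116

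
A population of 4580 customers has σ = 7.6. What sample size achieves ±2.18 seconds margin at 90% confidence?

Without FPC: n₀ = (1.645×7.6/2.18)² = 32.889. With FPC: n = n₀N/(n₀+N-1) = 32.7 → n = 33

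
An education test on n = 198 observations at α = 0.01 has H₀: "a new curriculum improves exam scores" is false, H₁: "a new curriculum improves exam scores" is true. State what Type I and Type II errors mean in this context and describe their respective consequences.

Type I (false positive): concluding that a new curriculum improves exam scores when it is not — adopting a curriculum that gives no real benefit — disruption for nothing. Type II (false negative): failing to conclude that a new curriculum improves exam scores when it is — keeping the old curriculum when the new one would have helped students. Which is costlier depends on domain priorities and is a judgement call rather than a statistical fact.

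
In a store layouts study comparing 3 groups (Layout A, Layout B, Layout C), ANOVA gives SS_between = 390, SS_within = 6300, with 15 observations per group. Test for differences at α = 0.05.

df_between = 2, df_within = 42. F = MS_between/MS_within = 195.0/150.0 = 1.3. F_crit ≈ 3.22. Fail to reject H₀.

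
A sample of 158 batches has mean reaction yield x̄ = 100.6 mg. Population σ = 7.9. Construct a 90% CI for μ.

CI = x̄ ± z*(σ/√n) = 100.6 ± 1.645(7.9/√158) = 100.6 ± 1.03 = (99.57, 101.63)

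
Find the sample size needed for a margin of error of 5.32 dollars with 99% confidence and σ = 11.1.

n = (z*σ/E)² = (2.576×11.1/5.32)² = 28.9 → n = 29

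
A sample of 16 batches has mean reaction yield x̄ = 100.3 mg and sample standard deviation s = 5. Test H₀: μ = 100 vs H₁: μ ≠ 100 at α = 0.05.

t = (x̄ - μ₀)/(s/√n) = (100.3 - 100)/(5/√16) = 0.24. df = 15, critical t = ±2.131. Fail to reject H₀.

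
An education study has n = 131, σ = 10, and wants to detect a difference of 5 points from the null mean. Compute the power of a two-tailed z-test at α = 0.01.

SE = σ/√n = 10/√131 = 0.874. Non-centrality λ = d/SE = 5/0.874 = 5.723. Power ≈ Φ(λ - z_{α/2}) = Φ(5.723 - 2.576) = Φ(3.147) = 0.999.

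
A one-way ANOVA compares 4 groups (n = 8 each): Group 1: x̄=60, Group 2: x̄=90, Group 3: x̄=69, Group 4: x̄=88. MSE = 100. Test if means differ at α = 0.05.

Grand mean = 76.75. SS_between = 5142.0, MS_between = 1714.0. F = 17.14, F_crit ≈ 2.947. Reject H₀.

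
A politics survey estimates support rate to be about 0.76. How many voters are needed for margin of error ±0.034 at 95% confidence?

n = z²p(1-p)/E² = 1.96²×0.76×0.24/0.034² = 606.1 → n = 607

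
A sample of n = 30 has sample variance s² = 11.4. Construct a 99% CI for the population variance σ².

df = 29. χ²_{0.005} = 52.336, χ²_{0.995} = 13.121. CI for σ² = ((n-1)s²/χ²_{α/2}, (n-1)s²/χ²_{1-α/2}) = (29·11.4/52.336, 29·11.4/13.121) = (6.32, 25.2)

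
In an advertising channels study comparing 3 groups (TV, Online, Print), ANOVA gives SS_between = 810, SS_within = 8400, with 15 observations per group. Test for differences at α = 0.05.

df_between = 2, df_within = 42. F = MS_between/MS_within = 405.0/200.0 = 2.025. F_crit ≈ 3.22. Fail to reject H₀.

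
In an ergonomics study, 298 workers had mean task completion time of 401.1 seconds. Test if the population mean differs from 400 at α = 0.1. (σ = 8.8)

z = (x̄ - μ₀)/(σ/√n) = (401.1 - 400)/(8.8/√298) = 2.158. Critical value: ±1.645. Since |2.158| > 1.645, Reject H₀.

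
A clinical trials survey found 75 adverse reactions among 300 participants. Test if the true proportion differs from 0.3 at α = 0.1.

p̂ = 0.25, p₀ = 0.3. z = (p̂ - p₀)/√(p₀(1-p₀)/n) = -1.89. Critical: ±1.645. Reject H₀.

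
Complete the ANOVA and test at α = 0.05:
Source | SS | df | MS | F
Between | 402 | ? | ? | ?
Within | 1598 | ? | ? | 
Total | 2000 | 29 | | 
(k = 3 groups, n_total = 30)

df_between = 2, df_within = 27. MS_between = 201.0, MS_within = 59.19. F = 3.396, F_crit ≈ 3.354. Reject H₀.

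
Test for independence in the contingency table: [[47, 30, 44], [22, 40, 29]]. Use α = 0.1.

χ² = 9.514. df = 2, critical = 4.605. Reject H₀. Variables are dependent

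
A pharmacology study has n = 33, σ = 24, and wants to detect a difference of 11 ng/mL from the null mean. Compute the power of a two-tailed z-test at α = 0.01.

SE = σ/√n = 24/√33 = 4.178. Non-centrality λ = d/SE = 11/4.178 = 2.633. Power ≈ Φ(λ - z_{α/2}) = Φ(2.633 - 2.576) = Φ(0.057) = 0.523.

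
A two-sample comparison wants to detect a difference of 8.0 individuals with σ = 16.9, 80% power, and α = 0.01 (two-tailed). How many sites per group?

n per group = 2(z_α/2 + z_β)²σ²/d² = 2×(2.576 + 0.84)²×16.9²/8.0² = 104.1 → n = 105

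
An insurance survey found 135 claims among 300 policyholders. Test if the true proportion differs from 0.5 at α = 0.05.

p̂ = 0.45, p₀ = 0.5. z = (p̂ - p₀)/√(p₀(1-p₀)/n) = -1.732. Critical: ±1.96. Fail to reject H₀.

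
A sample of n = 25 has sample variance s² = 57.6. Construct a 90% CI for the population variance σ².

df = 24. χ²_{0.05} = 36.415, χ²_{0.95} = 13.848. CI for σ² = ((n-1)s²/χ²_{α/2}, (n-1)s²/χ²_{1-α/2}) = (24·57.6/36.415, 24·57.6/13.848) = (37.96, 99.83)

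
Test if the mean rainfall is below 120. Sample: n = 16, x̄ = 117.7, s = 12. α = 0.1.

t = (117.7 - 120)/(12/√16) = -0.767, df = 15. Critical t = -1.341. Fail to reject H₀.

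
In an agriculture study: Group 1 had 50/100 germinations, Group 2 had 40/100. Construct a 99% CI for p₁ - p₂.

p̂₁ = 0.5, p̂₂ = 0.4. Difference = 0.1. CI = (-0.08, 0.28)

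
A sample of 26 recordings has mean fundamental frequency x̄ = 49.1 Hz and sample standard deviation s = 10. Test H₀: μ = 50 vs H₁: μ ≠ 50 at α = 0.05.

t = (x̄ - μ₀)/(s/√n) = (49.1 - 50)/(10/√26) = -0.459. df = 25, critical t = ±2.06. Fail to reject H₀.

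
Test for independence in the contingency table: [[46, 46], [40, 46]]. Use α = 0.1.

χ² = 0.217. df = 1, critical = 2.706. Fail to reject H₀. No evidence of dependence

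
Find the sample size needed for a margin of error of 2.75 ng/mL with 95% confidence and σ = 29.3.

n = (z*σ/E)² = (1.96×29.3/2.75)² = 436.1 → n = 437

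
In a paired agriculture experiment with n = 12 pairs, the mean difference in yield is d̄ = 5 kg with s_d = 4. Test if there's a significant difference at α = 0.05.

t = d̄/(s_d/√n) = 5/(4/√12) = 4.33. df = 11, critical t = ±2.201. Reject H₀.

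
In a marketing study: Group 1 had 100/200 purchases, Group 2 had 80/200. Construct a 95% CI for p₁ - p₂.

p̂₁ = 0.5, p̂₂ = 0.4. Difference = 0.1. CI = (0.003, 0.197)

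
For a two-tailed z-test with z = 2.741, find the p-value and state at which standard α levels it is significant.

p = 2·P(Z > |2.741|) = 2·(1 - Φ(2.741)) ≈ 0.0061. Significant at α = 0.1; Significant at α = 0.05; Significant at α = 0.01.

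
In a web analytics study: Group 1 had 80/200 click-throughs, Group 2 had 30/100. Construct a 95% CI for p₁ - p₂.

p̂₁ = 0.4, p̂₂ = 0.3. Difference = 0.1. CI = (-0.013, 0.213)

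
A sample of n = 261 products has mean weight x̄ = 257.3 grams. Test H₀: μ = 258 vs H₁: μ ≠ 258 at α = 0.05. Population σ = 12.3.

z = (x̄ - μ₀)/(σ/√n) = (257.3 - 258)/(12.3/√261) = -0.919. Critical value: ±1.96. Since |-0.919| ≤ 1.96, Fail to reject H₀.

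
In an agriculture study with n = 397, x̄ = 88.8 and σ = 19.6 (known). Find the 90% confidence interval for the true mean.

CI = x̄ ± z*(σ/√n) = 88.8 ± 1.645(19.6/√397) = 88.8 ± 1.62 = (87.18, 90.42)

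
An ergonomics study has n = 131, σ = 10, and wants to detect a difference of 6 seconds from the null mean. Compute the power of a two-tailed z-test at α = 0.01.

SE = σ/√n = 10/√131 = 0.874. Non-centrality λ = d/SE = 6/0.874 = 6.867. Power ≈ Φ(λ - z_{α/2}) = Φ(6.867 - 2.576) = Φ(4.291) = 1.0.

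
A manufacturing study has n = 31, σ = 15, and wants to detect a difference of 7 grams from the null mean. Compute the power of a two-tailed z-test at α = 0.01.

SE = σ/√n = 15/√31 = 2.694. Non-centrality λ = d/SE = 7/2.694 = 2.598. Power ≈ Φ(λ - z_{α/2}) = Φ(2.598 - 2.576) = Φ(0.022) = 0.509.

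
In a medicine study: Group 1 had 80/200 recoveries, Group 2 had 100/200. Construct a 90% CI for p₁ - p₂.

p̂₁ = 0.4, p̂₂ = 0.5. Difference = -0.1. CI = (-0.181, -0.019)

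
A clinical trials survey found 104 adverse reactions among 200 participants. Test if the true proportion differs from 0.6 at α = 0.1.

p̂ = 0.52, p₀ = 0.6. z = (p̂ - p₀)/√(p₀(1-p₀)/n) = -2.309. Critical: ±1.645. Reject H₀.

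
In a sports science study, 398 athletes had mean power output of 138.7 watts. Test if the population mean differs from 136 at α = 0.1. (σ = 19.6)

z = (x̄ - μ₀)/(σ/√n) = (138.7 - 136)/(19.6/√398) = 2.748. Critical value: ±1.645. Since |2.748| > 1.645, Reject H₀.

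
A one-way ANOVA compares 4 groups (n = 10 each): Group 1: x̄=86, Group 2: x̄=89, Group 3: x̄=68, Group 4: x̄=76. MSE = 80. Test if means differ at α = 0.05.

Grand mean = 79.75. SS_between = 2767.5, MS_between = 922.5. F = 11.531, F_crit ≈ 2.866. Reject H₀.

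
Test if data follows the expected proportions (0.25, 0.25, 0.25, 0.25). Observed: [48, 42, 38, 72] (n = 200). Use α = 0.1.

Expected: [50.0, 50.0, 50.0, 50.0]. χ² = 13.92. df = 3, critical = 6.251. Reject H₀.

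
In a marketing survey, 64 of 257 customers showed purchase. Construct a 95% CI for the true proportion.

p̂ = 0.249. CI = p̂ ± z*√(p̂(1-p̂)/n) = (0.196, 0.302)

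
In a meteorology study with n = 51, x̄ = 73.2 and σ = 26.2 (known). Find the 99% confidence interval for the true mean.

CI = x̄ ± z*(σ/√n) = 73.2 ± 2.576(26.2/√51) = 73.2 ± 9.45 = (63.75, 82.65)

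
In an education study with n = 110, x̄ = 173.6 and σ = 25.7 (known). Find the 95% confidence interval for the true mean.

CI = x̄ ± z*(σ/√n) = 173.6 ± 1.96(25.7/√110) = 173.6 ± 4.8 = (168.8, 178.4)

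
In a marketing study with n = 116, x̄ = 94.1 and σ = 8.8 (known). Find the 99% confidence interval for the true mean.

CI = x̄ ± z*(σ/√n) = 94.1 ± 2.576(8.8/√116) = 94.1 ± 2.1 = (92.0, 96.2)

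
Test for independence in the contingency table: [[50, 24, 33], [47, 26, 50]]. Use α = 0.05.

χ² = 2.554. df = 2, critical = 5.991. Fail to reject H₀. No evidence of dependence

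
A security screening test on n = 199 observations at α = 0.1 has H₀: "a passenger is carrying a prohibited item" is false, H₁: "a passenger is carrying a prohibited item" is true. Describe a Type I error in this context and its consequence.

Type I error: rejecting H₀ when it is true — concluding that a passenger is carrying a prohibited item when in fact it is not. Consequence: detaining an innocent passenger — delay and inconvenience.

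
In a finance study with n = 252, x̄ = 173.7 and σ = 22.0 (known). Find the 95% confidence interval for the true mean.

CI = x̄ ± z*(σ/√n) = 173.7 ± 1.96(22.0/√252) = 173.7 ± 2.72 = (170.98, 176.42)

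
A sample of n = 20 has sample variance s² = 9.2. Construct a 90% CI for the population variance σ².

df = 19. χ²_{0.05} = 30.144, χ²_{0.95} = 10.117. CI for σ² = ((n-1)s²/χ²_{α/2}, (n-1)s²/χ²_{1-α/2}) = (19·9.2/30.144, 19·9.2/10.117) = (5.8, 17.28)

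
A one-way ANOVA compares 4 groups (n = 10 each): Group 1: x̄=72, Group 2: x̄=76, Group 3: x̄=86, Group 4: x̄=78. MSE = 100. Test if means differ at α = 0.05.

Grand mean = 78.0. SS_between = 1040.0, MS_between = 346.67. F = 3.467, F_crit ≈ 2.866. Reject H₀.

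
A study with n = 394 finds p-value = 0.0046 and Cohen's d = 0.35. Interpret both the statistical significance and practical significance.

Statistically significant (p = 0.0046 < 0.05). Cohen's d = 0.35 indicates a small effect size. Both statistical and practical significance should be considered.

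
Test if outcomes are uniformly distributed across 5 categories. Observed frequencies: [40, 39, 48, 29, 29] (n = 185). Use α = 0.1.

Expected = 37 each. χ² = Σ(O-E)²/E = 7.081. df = 4, critical value = 7.779. Fail to reject H₀.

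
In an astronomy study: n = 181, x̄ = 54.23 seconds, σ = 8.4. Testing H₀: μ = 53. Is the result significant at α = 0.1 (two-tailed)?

z = (54.23 - 53)/(8.4/√181) = 1.97. Since |z| > 1.645, significant at α = 0.1.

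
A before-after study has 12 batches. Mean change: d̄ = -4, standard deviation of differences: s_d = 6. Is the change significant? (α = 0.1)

t = d̄/(s_d/√n) = -4/(6/√12) = -2.309. df = 11, critical t = ±1.796. Reject H₀.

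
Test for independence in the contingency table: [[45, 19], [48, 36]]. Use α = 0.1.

χ² = 2.698. df = 1, critical = 2.706. Fail to reject H₀. No evidence of dependence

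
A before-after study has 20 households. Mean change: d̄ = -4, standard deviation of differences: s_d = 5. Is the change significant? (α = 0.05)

t = d̄/(s_d/√n) = -4/(5/√20) = -3.578. df = 19, critical t = ±2.093. Reject H₀.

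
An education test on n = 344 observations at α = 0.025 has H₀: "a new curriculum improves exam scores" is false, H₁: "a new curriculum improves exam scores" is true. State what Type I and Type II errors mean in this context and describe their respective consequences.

Type I (false positive): concluding that a new curriculum improves exam scores when it is not — adopting a curriculum that gives no real benefit — disruption for nothing. Type II (false negative): failing to conclude that a new curriculum improves exam scores when it is — keeping the old curriculum when the new one would have helped students. Which is costlier depends on domain priorities and is a judgement call rather than a statistical fact.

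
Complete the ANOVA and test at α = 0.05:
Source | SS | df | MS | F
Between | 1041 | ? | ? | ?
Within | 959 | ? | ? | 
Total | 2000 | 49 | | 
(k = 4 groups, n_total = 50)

df_between = 3, df_within = 46. MS_between = 347.0, MS_within = 20.85. F = 16.644, F_crit ≈ 2.807. Reject H₀.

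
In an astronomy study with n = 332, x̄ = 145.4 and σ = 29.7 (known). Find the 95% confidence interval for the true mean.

CI = x̄ ± z*(σ/√n) = 145.4 ± 1.96(29.7/√332) = 145.4 ± 3.19 = (142.21, 148.59)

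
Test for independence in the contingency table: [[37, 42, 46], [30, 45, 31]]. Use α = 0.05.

χ² = 2.209. df = 2, critical = 5.991. Fail to reject H₀. No evidence of dependence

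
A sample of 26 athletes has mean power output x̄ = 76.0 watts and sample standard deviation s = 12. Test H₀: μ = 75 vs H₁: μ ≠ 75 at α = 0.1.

t = (x̄ - μ₀)/(s/√n) = (76.0 - 75)/(12/√26) = 0.425. df = 25, critical t = ±1.708. Fail to reject H₀.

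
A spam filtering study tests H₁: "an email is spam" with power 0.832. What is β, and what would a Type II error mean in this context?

β = 1 - power = 1 - 0.832 = 0.168. A Type II error is failing to reject H₀ when H₀ is false (false negative) — here, failing to conclude that an email is spam when in fact it is true. Consequence: a spam email lands in the inbox.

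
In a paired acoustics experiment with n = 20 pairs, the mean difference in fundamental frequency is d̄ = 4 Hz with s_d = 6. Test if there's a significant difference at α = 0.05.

t = d̄/(s_d/√n) = 4/(6/√20) = 2.981. df = 19, critical t = ±2.093. Reject H₀.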